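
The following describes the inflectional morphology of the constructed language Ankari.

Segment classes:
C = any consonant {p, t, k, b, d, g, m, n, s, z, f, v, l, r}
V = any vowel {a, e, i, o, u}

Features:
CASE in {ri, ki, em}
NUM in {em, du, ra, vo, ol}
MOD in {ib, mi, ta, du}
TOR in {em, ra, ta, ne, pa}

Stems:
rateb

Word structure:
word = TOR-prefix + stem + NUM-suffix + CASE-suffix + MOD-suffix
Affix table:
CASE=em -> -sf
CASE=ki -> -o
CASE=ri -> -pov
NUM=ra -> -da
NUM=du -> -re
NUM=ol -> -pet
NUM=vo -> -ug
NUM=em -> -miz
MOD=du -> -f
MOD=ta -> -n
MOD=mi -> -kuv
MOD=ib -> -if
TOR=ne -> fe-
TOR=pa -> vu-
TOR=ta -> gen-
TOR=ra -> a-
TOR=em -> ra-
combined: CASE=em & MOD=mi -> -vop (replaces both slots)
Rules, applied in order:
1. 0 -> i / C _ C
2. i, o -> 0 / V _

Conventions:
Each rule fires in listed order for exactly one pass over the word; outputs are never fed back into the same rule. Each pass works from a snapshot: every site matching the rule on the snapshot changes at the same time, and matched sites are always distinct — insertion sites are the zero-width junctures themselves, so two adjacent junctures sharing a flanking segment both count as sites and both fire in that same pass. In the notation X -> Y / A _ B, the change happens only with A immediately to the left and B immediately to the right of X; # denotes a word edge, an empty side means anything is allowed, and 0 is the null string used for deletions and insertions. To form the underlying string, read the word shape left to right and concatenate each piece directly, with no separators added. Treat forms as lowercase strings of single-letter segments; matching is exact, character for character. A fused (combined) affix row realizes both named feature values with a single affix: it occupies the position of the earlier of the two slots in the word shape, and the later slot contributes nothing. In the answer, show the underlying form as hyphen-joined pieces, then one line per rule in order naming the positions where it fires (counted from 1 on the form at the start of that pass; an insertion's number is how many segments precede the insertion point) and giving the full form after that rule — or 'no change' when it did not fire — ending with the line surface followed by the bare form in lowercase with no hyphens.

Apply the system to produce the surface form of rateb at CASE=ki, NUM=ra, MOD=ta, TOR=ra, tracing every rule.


underlying: a-rateb-da-o-n
1. 0 -> i / C _ C: inserts after position(s) 6: aratebidaon
2. i, o -> 0 / V _: fires at position(s) 10: aratebidan
surface: aratebidan


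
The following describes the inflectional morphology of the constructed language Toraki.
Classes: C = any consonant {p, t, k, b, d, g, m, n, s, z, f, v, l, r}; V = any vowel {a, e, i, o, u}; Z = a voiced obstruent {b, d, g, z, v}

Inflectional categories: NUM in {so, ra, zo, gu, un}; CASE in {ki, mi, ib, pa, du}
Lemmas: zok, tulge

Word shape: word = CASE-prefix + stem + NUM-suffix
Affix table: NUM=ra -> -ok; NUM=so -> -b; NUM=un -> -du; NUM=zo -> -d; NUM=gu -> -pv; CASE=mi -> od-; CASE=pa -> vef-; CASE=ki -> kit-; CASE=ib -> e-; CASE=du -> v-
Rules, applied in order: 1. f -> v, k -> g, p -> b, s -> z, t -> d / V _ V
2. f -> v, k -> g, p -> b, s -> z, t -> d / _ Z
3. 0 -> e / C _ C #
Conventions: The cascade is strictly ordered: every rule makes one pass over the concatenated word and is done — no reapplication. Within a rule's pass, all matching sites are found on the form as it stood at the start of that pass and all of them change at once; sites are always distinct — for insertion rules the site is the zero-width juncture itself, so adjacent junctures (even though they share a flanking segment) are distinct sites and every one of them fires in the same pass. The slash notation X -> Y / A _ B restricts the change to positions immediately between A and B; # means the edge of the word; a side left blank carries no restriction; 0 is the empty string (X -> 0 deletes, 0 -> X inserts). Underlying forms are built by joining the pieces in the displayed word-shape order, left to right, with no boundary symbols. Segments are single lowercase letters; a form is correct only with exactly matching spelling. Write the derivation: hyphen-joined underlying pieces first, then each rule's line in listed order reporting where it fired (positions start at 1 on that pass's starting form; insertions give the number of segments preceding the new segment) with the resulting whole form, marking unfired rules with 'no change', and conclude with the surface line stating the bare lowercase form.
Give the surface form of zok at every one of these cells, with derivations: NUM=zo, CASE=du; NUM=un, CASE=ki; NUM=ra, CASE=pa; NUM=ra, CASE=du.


cell NUM=zo, CASE=du:
underlying: v-zok-d
1. f -> v, k -> g, p -> b, s -> z, t -> d / V _ V: no change
2. f -> v, k -> g, p -> b, s -> z, t -> d / _ Z: fires at position(s) 4: vzogd
3. 0 -> e / C _ C #: inserts after position(s) 4: vzoged
surface: vzoged

cell NUM=un, CASE=ki:
underlying: kit-zok-du
1. f -> v, k -> g, p -> b, s -> z, t -> d / V _ V: no change
2. f -> v, k -> g, p -> b, s -> z, t -> d / _ Z: fires at position(s) 3, 6: kidzogdu
3. 0 -> e / C _ C #: no change
surface: kidzogdu

cell NUM=ra, CASE=pa:
underlying: vef-zok-ok
1. f -> v, k -> g, p -> b, s -> z, t -> d / V _ V: fires at position(s) 6: vefzogok
2. f -> v, k -> g, p -> b, s -> z, t -> d / _ Z: fires at position(s) 3: vevzogok
3. 0 -> e / C _ C #: no change
surface: vevzogok

cell NUM=ra, CASE=du:
underlying: v-zok-ok
1. f -> v, k -> g, p -> b, s -> z, t -> d / V _ V: fires at position(s) 4: vzogok
2. f -> v, k -> g, p -> b, s -> z, t -> d / _ Z: no change
3. 0 -> e / C _ C #: no change
surface: vzogok


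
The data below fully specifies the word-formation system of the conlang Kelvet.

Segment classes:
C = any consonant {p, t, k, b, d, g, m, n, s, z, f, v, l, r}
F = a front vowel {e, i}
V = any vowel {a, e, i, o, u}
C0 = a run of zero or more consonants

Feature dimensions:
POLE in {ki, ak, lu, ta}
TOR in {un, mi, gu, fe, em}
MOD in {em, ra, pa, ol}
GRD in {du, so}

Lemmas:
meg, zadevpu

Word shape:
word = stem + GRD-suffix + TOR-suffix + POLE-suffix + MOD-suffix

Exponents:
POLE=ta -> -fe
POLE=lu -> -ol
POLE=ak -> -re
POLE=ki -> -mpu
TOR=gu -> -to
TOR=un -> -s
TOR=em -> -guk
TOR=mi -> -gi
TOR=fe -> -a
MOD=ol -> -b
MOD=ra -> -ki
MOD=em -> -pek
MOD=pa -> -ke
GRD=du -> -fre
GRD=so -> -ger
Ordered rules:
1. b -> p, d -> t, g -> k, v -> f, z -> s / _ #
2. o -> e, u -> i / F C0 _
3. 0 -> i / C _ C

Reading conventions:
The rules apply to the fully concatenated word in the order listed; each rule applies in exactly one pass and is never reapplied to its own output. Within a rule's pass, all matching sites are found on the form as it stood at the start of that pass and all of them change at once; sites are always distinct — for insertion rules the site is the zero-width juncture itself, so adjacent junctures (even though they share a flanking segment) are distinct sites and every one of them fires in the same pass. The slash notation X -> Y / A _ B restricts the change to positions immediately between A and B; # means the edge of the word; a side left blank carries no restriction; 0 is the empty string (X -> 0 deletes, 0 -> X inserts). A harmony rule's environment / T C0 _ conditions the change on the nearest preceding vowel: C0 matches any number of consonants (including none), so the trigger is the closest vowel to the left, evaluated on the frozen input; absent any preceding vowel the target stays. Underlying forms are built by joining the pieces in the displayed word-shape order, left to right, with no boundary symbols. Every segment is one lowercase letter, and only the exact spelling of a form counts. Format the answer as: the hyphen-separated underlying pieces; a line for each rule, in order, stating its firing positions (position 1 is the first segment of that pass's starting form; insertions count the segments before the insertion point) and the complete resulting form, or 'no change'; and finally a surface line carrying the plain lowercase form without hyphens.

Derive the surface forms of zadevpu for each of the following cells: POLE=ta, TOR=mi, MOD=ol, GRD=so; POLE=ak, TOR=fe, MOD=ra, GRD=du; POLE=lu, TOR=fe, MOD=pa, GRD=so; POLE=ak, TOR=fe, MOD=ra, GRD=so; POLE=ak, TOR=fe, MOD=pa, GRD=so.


cell POLE=ta, TOR=mi, MOD=ol, GRD=so:
underlying: zadevpu-ger-gi-fe-b
1. b -> p, d -> t, g -> k, v -> f, z -> s / _ #: fires at position(s) 15: zadevpugergifep
2. o -> e, u -> i / F C0 _: fires at position(s) 7: zadevpigergifep
3. 0 -> i / C _ C: inserts after position(s) 5, 10: zadevipigerigifep
surface: zadevipigerigifep

cell POLE=ak, TOR=fe, MOD=ra, GRD=du:
underlying: zadevpu-fre-a-re-ki
1. b -> p, d -> t, g -> k, v -> f, z -> s / _ #: no change
2. o -> e, u -> i / F C0 _: fires at position(s) 7: zadevpifreareki
3. 0 -> i / C _ C: inserts after position(s) 5, 8: zadevipifireareki
surface: zadevipifireareki

cell POLE=lu, TOR=fe, MOD=pa, GRD=so:
underlying: zadevpu-ger-a-ol-ke
1. b -> p, d -> t, g -> k, v -> f, z -> s / _ #: no change
2. o -> e, u -> i / F C0 _: fires at position(s) 7: zadevpigeraolke
3. 0 -> i / C _ C: inserts after position(s) 5, 13: zadevipigeraolike
surface: zadevipigeraolike

cell POLE=ak, TOR=fe, MOD=ra, GRD=so:
underlying: zadevpu-ger-a-re-ki
1. b -> p, d -> t, g -> k, v -> f, z -> s / _ #: no change
2. o -> e, u -> i / F C0 _: fires at position(s) 7: zadevpigerareki
3. 0 -> i / C _ C: inserts after position(s) 5: zadevipigerareki
surface: zadevipigerareki

cell POLE=ak, TOR=fe, MOD=pa, GRD=so:
underlying: zadevpu-ger-a-re-ke
1. b -> p, d -> t, g -> k, v -> f, z -> s / _ #: no change
2. o -> e, u -> i / F C0 _: fires at position(s) 7: zadevpigerareke
3. 0 -> i / C _ C: inserts after position(s) 5: zadevipigerareke
surface: zadevipigerareke


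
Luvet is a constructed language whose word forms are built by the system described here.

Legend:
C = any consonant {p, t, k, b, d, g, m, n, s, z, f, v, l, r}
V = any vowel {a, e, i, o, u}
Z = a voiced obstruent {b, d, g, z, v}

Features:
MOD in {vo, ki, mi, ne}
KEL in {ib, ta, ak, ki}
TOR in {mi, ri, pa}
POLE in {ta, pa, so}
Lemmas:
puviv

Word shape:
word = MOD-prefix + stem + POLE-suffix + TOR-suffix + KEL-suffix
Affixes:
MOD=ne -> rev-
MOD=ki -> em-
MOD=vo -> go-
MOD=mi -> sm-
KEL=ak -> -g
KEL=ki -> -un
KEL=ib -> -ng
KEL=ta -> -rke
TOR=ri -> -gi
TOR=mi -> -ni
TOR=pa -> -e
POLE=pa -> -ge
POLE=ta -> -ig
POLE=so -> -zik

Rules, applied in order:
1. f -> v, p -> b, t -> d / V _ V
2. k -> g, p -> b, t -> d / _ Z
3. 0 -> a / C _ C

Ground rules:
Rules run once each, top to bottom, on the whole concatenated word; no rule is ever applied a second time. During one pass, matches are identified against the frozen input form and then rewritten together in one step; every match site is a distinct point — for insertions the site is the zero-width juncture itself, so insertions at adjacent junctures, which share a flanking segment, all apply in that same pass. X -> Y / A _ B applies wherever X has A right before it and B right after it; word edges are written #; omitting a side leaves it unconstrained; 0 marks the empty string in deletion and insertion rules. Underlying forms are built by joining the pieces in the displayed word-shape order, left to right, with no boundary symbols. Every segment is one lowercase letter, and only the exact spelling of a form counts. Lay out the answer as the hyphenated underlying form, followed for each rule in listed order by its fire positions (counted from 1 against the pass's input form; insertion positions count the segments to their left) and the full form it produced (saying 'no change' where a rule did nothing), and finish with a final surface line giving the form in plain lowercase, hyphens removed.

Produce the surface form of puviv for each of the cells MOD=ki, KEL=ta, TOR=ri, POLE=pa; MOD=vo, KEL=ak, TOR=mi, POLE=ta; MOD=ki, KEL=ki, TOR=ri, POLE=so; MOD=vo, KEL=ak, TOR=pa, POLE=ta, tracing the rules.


cell MOD=ki, KEL=ta, TOR=ri, POLE=pa:
underlying: em-puviv-ge-gi-rke
1. f -> v, p -> b, t -> d / V _ V: no change
2. k -> g, p -> b, t -> d / _ Z: no change
3. 0 -> a / C _ C: inserts after position(s) 2, 7, 12: emapuvivagegirake
surface: emapuvivagegirake

cell MOD=vo, KEL=ak, TOR=mi, POLE=ta:
underlying: go-puviv-ig-ni-g
1. f -> v, p -> b, t -> d / V _ V: fires at position(s) 3: gobuvivignig
2. k -> g, p -> b, t -> d / _ Z: no change
3. 0 -> a / C _ C: inserts after position(s) 9: gobuviviganig
surface: gobuviviganig

cell MOD=ki, KEL=ki, TOR=ri, POLE=so:
underlying: em-puviv-zik-gi-un
1. f -> v, p -> b, t -> d / V _ V: no change
2. k -> g, p -> b, t -> d / _ Z: fires at position(s) 10: empuvivziggiun
3. 0 -> a / C _ C: inserts after position(s) 2, 7, 10: emapuvivazigagiun
surface: emapuvivazigagiun

cell MOD=vo, KEL=ak, TOR=pa, POLE=ta:
underlying: go-puviv-ig-e-g
1. f -> v, p -> b, t -> d / V _ V: fires at position(s) 3: gobuvivigeg
2. k -> g, p -> b, t -> d / _ Z: no change
3. 0 -> a / C _ C: no change
surface: gobuvivigeg


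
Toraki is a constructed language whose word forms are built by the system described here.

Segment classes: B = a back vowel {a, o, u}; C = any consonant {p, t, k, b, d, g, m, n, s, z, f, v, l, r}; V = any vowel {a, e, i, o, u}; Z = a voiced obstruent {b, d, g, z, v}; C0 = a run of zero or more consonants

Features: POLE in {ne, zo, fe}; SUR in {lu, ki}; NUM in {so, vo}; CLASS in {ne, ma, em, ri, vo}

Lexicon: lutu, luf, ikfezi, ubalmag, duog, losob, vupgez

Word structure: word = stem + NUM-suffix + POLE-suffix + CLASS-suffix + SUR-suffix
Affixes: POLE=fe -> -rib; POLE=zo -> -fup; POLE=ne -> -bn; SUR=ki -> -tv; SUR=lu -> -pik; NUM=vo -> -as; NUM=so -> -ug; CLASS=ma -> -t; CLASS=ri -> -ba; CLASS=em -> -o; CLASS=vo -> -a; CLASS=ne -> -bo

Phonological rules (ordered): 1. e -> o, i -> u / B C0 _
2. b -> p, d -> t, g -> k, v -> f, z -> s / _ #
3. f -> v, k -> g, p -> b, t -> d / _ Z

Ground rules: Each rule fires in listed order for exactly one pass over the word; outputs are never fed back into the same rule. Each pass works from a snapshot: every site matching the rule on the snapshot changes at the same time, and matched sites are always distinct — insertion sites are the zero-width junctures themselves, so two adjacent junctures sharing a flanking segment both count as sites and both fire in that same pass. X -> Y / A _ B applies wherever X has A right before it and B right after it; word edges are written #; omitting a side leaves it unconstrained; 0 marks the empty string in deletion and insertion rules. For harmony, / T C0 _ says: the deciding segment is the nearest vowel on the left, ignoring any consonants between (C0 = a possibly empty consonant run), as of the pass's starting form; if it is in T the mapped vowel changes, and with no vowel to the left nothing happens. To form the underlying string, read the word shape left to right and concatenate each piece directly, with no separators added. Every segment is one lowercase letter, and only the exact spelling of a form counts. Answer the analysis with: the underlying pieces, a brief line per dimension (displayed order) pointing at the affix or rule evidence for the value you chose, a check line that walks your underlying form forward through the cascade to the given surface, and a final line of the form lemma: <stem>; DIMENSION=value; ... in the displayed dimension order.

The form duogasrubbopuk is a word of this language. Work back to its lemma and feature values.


underlying: duog-as-rib-bo-pik
POLE=fe - signalled by the affix -rib
SUR=lu - signalled by the affix -pik
NUM=vo - signalled by the affix -as
CLASS=ne - signalled by the affix -bo
check: duogasribbopik -> duogasrubbopuk -> duogasrubbopuk -> duogasrubbopuk
lemma: duog; POLE=fe; SUR=lu; NUM=vo; CLASS=ne


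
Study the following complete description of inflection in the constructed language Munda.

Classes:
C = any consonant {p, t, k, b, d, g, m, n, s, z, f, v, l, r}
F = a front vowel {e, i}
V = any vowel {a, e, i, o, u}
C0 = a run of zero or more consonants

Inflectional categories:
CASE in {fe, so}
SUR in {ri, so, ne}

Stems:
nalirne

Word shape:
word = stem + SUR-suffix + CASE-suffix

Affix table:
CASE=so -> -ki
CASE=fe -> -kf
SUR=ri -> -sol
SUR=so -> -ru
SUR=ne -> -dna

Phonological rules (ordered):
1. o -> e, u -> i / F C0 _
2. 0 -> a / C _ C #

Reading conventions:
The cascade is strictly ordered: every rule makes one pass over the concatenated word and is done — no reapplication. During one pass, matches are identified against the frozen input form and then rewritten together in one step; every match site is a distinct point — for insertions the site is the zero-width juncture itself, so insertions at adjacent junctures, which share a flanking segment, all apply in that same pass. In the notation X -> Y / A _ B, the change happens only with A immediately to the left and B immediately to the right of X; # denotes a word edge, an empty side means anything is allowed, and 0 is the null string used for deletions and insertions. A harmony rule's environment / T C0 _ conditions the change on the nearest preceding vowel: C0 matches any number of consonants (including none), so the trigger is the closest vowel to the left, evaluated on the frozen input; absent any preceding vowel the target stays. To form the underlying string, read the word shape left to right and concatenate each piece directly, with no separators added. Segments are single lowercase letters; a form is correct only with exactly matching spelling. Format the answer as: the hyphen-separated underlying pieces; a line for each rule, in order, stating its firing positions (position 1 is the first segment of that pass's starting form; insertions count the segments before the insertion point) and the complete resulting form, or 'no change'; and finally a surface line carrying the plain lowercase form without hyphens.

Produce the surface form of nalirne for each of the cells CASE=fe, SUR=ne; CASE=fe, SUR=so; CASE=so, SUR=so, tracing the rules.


cell CASE=fe, SUR=ne:
underlying: nalirne-dna-kf
1. o -> e, u -> i / F C0 _: no change
2. 0 -> a / C _ C #: inserts after position(s) 11: nalirnednakaf
surface: nalirnednakaf

cell CASE=fe, SUR=so:
underlying: nalirne-ru-kf
1. o -> e, u -> i / F C0 _: fires at position(s) 9: nalirnerikf
2. 0 -> a / C _ C #: inserts after position(s) 10: nalirnerikaf
surface: nalirnerikaf

cell CASE=so, SUR=so:
underlying: nalirne-ru-ki
1. o -> e, u -> i / F C0 _: fires at position(s) 9: nalirneriki
2. 0 -> a / C _ C #: no change
surface: nalirneriki


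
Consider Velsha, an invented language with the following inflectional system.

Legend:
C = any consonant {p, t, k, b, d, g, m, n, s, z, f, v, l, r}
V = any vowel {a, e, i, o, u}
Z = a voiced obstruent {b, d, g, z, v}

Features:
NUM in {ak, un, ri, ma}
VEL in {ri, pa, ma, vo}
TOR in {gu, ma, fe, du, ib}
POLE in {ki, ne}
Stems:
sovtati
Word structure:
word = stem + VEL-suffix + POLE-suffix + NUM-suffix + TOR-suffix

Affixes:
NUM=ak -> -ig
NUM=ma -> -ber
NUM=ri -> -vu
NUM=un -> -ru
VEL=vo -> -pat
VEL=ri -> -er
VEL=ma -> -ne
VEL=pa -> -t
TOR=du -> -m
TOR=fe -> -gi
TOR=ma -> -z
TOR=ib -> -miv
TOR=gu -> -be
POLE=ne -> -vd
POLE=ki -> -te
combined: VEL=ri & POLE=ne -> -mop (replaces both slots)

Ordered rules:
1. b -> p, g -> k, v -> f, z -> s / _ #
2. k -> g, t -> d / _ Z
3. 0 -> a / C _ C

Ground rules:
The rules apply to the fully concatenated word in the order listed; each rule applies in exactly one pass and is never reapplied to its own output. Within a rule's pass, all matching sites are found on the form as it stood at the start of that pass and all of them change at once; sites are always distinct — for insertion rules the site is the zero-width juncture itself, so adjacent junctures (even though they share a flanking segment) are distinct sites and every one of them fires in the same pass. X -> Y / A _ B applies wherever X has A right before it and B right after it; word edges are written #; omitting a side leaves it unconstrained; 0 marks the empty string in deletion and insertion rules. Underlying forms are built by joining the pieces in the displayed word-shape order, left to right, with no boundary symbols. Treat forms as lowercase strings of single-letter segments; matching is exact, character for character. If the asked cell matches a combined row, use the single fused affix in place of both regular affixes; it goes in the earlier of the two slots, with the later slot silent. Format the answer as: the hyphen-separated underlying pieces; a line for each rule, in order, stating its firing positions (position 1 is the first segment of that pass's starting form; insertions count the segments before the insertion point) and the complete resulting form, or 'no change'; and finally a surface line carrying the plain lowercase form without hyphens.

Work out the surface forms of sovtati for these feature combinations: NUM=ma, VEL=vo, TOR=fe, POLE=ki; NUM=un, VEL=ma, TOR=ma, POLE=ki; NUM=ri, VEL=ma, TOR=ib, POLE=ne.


cell NUM=ma, VEL=vo, TOR=fe, POLE=ki:
underlying: sovtati-pat-te-ber-gi
1. b -> p, g -> k, v -> f, z -> s / _ #: no change
2. k -> g, t -> d / _ Z: no change
3. 0 -> a / C _ C: inserts after position(s) 3, 10, 15: sovatatipatateberagi
surface: sovatatipatateberagi

cell NUM=un, VEL=ma, TOR=ma, POLE=ki:
underlying: sovtati-ne-te-ru-z
1. b -> p, g -> k, v -> f, z -> s / _ #: fires at position(s) 14: sovtatineterus
2. k -> g, t -> d / _ Z: no change
3. 0 -> a / C _ C: inserts after position(s) 3: sovatatineterus
surface: sovatatineterus

cell NUM=ri, VEL=ma, TOR=ib, POLE=ne:
underlying: sovtati-ne-vd-vu-miv
1. b -> p, g -> k, v -> f, z -> s / _ #: fires at position(s) 16: sovtatinevdvumif
2. k -> g, t -> d / _ Z: no change
3. 0 -> a / C _ C: inserts after position(s) 3, 10, 11: sovatatinevadavumif
surface: sovatatinevadavumif


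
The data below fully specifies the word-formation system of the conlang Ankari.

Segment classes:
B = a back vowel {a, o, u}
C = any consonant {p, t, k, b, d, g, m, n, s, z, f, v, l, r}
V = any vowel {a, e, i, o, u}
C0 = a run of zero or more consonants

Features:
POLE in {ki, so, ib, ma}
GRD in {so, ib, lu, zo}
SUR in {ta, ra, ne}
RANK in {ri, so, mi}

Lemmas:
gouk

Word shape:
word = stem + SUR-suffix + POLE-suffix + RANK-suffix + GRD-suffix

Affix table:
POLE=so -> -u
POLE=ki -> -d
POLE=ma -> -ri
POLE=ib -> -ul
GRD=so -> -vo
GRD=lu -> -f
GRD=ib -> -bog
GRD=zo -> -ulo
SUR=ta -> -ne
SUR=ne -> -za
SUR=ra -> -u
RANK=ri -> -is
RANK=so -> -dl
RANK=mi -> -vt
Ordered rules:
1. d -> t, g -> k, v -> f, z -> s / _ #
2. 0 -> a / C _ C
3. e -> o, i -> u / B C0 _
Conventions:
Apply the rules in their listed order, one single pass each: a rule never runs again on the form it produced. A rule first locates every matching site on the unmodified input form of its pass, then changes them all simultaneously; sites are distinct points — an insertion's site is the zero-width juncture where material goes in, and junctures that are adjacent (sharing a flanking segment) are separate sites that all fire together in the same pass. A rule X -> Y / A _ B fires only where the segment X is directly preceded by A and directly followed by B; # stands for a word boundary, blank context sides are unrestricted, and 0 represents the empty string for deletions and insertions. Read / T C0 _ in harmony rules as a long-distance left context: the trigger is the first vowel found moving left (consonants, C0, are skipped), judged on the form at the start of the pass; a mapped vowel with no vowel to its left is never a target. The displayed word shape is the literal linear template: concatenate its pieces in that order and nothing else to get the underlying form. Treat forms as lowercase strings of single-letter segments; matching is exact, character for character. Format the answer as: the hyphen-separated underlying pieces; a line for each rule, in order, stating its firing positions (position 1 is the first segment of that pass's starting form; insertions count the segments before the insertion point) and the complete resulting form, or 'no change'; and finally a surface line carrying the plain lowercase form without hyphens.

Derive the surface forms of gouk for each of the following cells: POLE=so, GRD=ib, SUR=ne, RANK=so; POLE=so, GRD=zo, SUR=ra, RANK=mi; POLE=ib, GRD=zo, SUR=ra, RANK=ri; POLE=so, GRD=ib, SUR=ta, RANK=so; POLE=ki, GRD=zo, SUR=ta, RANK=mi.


cell POLE=so, GRD=ib, SUR=ne, RANK=so:
underlying: gouk-za-u-dl-bog
1. d -> t, g -> k, v -> f, z -> s / _ #: fires at position(s) 12: goukzaudlbok
2. 0 -> a / C _ C: inserts after position(s) 4, 8, 9: goukazaudalabok
3. e -> o, i -> u / B C0 _: no change
surface: goukazaudalabok

cell POLE=so, GRD=zo, SUR=ra, RANK=mi:
underlying: gouk-u-u-vt-ulo
1. d -> t, g -> k, v -> f, z -> s / _ #: no change
2. 0 -> a / C _ C: inserts after position(s) 7: goukuuvatulo
3. e -> o, i -> u / B C0 _: no change
surface: goukuuvatulo

cell POLE=ib, GRD=zo, SUR=ra, RANK=ri:
underlying: gouk-u-ul-is-ulo
1. d -> t, g -> k, v -> f, z -> s / _ #: no change
2. 0 -> a / C _ C: no change
3. e -> o, i -> u / B C0 _: fires at position(s) 8: goukuulusulo
surface: goukuulusulo

cell POLE=so, GRD=ib, SUR=ta, RANK=so:
underlying: gouk-ne-u-dl-bog
1. d -> t, g -> k, v -> f, z -> s / _ #: fires at position(s) 12: goukneudlbok
2. 0 -> a / C _ C: inserts after position(s) 4, 8, 9: goukaneudalabok
3. e -> o, i -> u / B C0 _: fires at position(s) 7: goukanoudalabok
surface: goukanoudalabok

cell POLE=ki, GRD=zo, SUR=ta, RANK=mi:
underlying: gouk-ne-d-vt-ulo
1. d -> t, g -> k, v -> f, z -> s / _ #: no change
2. 0 -> a / C _ C: inserts after position(s) 4, 7, 8: goukanedavatulo
3. e -> o, i -> u / B C0 _: fires at position(s) 7: goukanodavatulo
surface: goukanodavatulo


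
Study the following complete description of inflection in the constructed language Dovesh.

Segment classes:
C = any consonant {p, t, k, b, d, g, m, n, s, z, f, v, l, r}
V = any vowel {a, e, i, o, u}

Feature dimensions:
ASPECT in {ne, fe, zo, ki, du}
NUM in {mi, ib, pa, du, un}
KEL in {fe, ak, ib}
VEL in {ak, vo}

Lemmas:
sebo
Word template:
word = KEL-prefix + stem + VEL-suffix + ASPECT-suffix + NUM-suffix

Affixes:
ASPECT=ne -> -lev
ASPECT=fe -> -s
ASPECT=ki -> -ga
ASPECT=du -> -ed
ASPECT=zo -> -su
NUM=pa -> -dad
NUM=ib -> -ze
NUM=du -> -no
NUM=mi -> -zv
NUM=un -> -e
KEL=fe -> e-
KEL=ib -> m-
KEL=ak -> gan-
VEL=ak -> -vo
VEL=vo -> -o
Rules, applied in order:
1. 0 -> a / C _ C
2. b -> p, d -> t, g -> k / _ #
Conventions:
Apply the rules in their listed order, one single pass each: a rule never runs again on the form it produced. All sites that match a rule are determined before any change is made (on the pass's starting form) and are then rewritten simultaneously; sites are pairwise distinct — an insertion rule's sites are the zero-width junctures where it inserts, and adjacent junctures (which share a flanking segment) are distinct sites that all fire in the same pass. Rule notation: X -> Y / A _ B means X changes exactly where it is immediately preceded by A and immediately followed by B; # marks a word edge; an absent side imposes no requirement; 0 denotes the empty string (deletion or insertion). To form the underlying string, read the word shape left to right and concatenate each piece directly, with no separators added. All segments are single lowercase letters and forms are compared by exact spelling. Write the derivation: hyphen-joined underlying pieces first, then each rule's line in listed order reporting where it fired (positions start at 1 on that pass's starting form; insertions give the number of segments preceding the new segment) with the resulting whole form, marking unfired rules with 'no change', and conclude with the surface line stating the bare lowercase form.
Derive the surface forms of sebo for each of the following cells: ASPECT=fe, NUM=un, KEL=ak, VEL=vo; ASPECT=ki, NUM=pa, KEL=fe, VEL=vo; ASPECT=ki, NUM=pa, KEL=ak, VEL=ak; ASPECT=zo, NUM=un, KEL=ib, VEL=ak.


cell ASPECT=fe, NUM=un, KEL=ak, VEL=vo:
underlying: gan-sebo-o-s-e
1. 0 -> a / C _ C: inserts after position(s) 3: ganaseboose
2. b -> p, d -> t, g -> k / _ #: no change
surface: ganaseboose

cell ASPECT=ki, NUM=pa, KEL=fe, VEL=vo:
underlying: e-sebo-o-ga-dad
1. 0 -> a / C _ C: no change
2. b -> p, d -> t, g -> k / _ #: fires at position(s) 11: eseboogadat
surface: eseboogadat

cell ASPECT=ki, NUM=pa, KEL=ak, VEL=ak:
underlying: gan-sebo-vo-ga-dad
1. 0 -> a / C _ C: inserts after position(s) 3: ganasebovogadad
2. b -> p, d -> t, g -> k / _ #: fires at position(s) 15: ganasebovogadat
surface: ganasebovogadat

cell ASPECT=zo, NUM=un, KEL=ib, VEL=ak:
underlying: m-sebo-vo-su-e
1. 0 -> a / C _ C: inserts after position(s) 1: masebovosue
2. b -> p, d -> t, g -> k / _ #: no change
surface: masebovosue


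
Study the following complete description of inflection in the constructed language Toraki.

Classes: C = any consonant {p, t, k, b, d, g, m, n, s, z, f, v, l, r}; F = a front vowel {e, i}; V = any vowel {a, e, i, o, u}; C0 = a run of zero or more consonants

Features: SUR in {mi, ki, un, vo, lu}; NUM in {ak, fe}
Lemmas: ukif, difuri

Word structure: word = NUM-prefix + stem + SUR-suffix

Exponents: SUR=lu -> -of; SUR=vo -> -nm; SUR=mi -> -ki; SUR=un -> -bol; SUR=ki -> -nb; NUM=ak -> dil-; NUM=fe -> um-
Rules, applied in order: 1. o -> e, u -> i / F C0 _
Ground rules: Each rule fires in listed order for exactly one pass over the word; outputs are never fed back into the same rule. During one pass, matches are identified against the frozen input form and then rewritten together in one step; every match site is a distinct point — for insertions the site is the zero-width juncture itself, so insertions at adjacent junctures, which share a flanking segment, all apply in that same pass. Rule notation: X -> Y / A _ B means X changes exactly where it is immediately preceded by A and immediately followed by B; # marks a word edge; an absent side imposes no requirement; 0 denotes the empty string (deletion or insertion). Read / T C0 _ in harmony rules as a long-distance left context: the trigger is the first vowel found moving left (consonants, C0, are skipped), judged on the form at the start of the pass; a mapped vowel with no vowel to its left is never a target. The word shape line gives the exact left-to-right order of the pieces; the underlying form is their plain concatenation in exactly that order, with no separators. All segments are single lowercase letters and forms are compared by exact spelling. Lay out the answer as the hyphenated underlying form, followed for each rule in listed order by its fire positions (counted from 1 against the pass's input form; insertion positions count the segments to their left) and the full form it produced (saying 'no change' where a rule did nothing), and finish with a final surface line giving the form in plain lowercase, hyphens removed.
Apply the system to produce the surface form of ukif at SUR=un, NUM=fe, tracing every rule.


underlying: um-ukif-bol
1. o -> e, u -> i / F C0 _: fires at position(s) 8: umukifbel
surface: umukifbel


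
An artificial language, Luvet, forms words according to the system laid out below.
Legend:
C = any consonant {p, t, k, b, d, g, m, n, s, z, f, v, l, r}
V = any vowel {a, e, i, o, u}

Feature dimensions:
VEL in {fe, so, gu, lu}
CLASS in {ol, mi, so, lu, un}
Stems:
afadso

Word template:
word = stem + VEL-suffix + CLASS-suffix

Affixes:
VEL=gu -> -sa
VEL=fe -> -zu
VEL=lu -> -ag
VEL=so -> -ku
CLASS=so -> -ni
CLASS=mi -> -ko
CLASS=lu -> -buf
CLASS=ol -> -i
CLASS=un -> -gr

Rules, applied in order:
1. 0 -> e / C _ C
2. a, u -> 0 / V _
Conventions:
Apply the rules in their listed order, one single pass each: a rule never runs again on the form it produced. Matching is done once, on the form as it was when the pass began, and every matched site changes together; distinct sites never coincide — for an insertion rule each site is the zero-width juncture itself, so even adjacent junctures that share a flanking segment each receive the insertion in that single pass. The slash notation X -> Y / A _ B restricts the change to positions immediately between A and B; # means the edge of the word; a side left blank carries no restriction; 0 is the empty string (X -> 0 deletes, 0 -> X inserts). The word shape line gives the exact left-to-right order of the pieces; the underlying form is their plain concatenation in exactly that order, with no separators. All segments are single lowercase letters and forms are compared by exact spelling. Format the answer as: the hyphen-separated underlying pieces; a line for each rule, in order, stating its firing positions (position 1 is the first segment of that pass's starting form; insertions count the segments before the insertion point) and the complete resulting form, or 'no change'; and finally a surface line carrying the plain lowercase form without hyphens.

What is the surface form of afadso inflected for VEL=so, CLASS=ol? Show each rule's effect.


underlying: afadso-ku-i
1. 0 -> e / C _ C: inserts after position(s) 4: afadesokui
2. a, u -> 0 / V _: no change
surface: afadesokui


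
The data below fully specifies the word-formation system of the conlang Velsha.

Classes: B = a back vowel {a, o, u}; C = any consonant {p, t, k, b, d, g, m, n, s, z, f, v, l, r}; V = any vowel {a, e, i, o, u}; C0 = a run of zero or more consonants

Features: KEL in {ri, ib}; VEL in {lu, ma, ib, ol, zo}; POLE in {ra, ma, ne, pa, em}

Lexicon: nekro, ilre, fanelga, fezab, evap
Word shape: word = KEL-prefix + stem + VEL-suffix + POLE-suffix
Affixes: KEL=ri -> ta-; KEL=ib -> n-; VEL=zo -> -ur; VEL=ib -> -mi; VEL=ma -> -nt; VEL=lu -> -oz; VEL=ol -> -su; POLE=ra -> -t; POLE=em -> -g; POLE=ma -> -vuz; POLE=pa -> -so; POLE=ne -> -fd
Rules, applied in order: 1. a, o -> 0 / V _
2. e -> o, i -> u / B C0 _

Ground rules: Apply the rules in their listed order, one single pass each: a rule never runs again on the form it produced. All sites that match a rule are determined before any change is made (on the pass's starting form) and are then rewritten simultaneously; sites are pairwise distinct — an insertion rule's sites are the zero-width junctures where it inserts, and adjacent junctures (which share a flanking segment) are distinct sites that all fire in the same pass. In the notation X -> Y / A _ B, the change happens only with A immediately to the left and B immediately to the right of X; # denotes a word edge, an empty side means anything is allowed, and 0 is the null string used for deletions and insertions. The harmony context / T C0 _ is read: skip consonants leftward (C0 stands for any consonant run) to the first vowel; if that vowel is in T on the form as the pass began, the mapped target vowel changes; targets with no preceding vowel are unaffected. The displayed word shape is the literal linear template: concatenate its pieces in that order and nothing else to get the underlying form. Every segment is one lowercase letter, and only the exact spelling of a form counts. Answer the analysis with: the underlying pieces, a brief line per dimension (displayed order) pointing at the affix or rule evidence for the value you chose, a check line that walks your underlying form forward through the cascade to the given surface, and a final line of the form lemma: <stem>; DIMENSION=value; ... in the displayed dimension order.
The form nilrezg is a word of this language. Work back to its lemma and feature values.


underlying: n-ilre-oz-g
KEL=ib - signalled by the affix n-
VEL=lu - signalled by the affix -oz
POLE=em - signalled by the affix -g
check: nilreozg -> nilrezg -> nilrezg
lemma: ilre; KEL=ib; VEL=lu; POLE=em


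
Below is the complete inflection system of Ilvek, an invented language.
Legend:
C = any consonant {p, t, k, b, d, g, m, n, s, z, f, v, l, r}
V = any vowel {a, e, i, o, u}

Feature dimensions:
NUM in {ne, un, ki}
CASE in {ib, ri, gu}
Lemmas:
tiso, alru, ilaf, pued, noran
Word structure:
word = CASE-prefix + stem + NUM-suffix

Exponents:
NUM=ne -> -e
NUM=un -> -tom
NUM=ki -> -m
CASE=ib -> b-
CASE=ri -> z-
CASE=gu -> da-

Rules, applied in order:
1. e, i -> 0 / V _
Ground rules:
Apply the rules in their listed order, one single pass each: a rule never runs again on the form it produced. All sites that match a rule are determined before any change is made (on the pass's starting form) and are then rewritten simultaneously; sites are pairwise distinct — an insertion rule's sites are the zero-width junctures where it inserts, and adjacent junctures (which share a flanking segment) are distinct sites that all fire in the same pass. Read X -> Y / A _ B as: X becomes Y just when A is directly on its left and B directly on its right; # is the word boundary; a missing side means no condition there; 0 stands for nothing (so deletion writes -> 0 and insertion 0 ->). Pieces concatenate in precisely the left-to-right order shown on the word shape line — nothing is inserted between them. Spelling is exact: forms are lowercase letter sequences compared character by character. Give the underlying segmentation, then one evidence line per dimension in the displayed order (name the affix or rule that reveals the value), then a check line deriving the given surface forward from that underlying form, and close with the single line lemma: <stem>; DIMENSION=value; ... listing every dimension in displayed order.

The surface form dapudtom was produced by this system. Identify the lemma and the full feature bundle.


underlying: da-pued-tom
NUM=un - signalled by the affix -tom
CASE=gu - signalled by the affix da-
check: dapuedtom -> dapudtom
lemma: pued; NUM=un; CASE=gu


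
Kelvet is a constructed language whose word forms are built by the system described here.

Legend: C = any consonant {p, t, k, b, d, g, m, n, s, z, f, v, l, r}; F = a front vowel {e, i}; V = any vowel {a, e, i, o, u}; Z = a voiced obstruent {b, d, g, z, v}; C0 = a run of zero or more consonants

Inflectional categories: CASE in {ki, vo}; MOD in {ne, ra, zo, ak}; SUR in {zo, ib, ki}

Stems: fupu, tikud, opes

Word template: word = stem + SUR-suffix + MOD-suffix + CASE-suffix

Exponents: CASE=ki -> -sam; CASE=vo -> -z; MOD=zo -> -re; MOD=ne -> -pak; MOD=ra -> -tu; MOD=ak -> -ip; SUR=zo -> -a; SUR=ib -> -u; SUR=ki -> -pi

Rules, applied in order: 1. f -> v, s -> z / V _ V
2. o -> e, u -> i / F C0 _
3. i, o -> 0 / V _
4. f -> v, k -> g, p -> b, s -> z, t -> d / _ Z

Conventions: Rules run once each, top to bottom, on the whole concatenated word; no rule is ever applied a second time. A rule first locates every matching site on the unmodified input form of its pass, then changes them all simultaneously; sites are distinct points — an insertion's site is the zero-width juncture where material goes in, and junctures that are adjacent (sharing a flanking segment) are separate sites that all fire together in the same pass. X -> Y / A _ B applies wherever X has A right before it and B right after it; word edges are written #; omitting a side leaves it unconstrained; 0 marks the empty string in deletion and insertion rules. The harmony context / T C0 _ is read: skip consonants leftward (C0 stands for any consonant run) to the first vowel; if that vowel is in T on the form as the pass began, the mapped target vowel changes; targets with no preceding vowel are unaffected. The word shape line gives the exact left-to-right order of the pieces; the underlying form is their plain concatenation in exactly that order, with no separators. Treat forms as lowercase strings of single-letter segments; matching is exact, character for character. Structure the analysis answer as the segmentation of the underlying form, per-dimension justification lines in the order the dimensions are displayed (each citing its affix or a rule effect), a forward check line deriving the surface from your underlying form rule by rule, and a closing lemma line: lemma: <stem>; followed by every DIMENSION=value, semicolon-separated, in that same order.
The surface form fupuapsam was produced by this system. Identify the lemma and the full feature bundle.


underlying: fupu-a-ip-sam
CASE=ki - signalled by the affix -sam
MOD=ak - signalled by the affix -ip
SUR=zo - signalled by the affix -a
check: fupuaipsam -> fupuaipsam -> fupuaipsam -> fupuapsam -> fupuapsam
lemma: fupu; CASE=ki; MOD=ak; SUR=zo


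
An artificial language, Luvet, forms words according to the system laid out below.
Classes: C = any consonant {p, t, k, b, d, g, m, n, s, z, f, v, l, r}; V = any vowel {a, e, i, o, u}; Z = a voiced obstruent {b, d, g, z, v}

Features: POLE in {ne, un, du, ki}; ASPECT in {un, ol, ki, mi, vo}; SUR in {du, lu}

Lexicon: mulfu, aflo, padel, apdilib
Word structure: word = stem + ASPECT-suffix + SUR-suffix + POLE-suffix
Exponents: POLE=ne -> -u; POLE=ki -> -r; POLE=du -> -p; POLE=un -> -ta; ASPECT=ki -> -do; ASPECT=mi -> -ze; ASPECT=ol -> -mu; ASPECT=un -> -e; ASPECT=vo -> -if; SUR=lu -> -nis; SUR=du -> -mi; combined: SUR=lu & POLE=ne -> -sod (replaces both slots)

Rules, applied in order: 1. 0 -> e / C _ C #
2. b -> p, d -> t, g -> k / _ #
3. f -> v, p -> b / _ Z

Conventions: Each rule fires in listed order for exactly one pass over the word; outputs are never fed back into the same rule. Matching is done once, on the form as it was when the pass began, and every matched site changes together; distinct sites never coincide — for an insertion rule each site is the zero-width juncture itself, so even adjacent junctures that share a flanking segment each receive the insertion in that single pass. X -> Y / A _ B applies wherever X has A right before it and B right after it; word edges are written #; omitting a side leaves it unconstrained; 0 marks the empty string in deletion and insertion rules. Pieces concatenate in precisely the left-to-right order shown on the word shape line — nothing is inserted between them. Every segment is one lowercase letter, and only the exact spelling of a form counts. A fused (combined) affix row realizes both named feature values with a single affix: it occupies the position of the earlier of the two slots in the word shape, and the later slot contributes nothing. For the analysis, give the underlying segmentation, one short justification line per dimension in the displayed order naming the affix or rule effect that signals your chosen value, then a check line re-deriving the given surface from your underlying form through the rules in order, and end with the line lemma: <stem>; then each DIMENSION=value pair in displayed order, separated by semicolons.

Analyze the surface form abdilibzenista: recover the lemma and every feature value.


underlying: apdilib-ze-nis-ta
POLE=un - signalled by the affix -ta
ASPECT=mi - signalled by the affix -ze
SUR=lu - signalled by the affix -nis
check: apdilibzenista -> apdilibzenista -> apdilibzenista -> abdilibzenista
lemma: apdilib; POLE=un; ASPECT=mi; SUR=lu
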